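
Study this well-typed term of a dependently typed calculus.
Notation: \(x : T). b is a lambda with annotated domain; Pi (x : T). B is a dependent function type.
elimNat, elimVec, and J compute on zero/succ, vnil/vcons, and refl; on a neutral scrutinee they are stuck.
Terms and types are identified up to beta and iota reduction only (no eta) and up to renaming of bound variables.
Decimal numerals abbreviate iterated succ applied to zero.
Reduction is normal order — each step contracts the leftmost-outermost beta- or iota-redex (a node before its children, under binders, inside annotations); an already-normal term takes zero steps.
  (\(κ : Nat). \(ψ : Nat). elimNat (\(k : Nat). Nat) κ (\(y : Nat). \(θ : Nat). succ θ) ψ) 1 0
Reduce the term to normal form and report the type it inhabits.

reduced normal form:
  1
type:
  Nat
observation: the first redex contracted is a beta-redex; the normal form is reached in 3 normal-order steps.


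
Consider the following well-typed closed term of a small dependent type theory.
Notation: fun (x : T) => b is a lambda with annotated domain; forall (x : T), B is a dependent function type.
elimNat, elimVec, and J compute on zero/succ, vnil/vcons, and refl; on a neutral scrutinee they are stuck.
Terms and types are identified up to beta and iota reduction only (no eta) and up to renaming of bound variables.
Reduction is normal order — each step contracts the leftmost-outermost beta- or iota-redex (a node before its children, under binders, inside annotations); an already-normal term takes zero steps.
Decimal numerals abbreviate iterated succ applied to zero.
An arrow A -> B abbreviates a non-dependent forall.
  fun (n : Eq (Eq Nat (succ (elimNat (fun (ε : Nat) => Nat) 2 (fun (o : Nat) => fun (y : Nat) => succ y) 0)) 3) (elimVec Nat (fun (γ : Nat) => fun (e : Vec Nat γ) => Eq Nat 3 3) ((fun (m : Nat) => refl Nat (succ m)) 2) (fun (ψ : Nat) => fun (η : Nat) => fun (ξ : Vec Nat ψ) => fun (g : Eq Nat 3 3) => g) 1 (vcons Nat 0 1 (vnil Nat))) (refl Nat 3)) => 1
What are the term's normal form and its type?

reduced normal form:
  fun (n : Eq (Eq Nat 3 3) (refl Nat 3) (refl Nat 3)) => 1
inferred type:
  Eq (Eq Nat 3 3) (refl Nat 3) (refl Nat 3) -> Nat
observation: reduction starts at an elimNat iota-redex, and 8 normal-order steps reach the normal form.


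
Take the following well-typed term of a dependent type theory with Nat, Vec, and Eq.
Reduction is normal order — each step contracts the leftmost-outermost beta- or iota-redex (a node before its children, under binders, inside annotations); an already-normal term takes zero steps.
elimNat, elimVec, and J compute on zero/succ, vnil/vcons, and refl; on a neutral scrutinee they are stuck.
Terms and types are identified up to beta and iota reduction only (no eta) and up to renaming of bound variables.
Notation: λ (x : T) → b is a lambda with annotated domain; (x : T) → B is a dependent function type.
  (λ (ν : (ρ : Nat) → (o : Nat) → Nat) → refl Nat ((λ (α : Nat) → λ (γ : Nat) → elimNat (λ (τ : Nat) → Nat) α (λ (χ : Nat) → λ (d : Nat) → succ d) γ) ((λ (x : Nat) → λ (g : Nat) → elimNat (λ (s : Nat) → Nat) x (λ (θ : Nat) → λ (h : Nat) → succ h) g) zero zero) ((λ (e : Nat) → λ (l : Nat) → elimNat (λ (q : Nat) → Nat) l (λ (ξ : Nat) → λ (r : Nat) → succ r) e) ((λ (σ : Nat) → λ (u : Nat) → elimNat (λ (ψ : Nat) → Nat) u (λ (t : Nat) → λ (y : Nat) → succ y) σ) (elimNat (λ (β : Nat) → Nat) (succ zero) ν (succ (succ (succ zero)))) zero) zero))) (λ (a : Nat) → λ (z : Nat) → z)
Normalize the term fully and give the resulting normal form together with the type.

reduced normal form:
  refl Nat (succ zero)
type:
  Eq Nat (succ zero) (succ zero)


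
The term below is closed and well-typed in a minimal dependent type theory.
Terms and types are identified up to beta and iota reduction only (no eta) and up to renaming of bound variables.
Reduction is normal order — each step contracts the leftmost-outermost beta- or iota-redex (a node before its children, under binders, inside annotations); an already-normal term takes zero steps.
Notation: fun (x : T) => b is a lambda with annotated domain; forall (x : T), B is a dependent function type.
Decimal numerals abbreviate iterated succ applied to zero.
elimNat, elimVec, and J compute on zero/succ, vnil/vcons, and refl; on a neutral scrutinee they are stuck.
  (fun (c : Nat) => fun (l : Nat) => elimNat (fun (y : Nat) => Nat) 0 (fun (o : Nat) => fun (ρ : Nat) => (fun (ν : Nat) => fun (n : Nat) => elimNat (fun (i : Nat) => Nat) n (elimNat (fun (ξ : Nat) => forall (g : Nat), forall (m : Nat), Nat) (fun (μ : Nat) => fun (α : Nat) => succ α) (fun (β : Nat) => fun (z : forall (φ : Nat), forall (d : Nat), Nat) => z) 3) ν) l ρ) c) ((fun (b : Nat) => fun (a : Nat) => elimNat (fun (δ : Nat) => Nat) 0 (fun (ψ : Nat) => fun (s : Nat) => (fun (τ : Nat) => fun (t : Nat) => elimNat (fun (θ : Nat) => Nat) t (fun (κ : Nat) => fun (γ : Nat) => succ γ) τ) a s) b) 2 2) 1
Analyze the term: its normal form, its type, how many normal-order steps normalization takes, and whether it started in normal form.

reduced normal form:
  4
inferred type:
  Nat
normal-order step count: 58
already normal: no
first redex: a beta-redex


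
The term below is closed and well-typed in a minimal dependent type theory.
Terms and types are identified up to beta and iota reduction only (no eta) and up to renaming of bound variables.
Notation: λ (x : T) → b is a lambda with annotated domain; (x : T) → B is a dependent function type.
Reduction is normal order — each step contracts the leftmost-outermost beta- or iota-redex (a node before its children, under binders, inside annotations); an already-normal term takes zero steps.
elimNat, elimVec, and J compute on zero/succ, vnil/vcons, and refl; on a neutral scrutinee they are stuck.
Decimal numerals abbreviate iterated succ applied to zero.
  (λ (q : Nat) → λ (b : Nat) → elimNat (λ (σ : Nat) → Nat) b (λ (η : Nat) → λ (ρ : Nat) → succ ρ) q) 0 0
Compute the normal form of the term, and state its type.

reduced normal form:
  0
type:
  Nat
observation: reduction starts at a beta-redex, and 3 normal-order steps reach the normal form.


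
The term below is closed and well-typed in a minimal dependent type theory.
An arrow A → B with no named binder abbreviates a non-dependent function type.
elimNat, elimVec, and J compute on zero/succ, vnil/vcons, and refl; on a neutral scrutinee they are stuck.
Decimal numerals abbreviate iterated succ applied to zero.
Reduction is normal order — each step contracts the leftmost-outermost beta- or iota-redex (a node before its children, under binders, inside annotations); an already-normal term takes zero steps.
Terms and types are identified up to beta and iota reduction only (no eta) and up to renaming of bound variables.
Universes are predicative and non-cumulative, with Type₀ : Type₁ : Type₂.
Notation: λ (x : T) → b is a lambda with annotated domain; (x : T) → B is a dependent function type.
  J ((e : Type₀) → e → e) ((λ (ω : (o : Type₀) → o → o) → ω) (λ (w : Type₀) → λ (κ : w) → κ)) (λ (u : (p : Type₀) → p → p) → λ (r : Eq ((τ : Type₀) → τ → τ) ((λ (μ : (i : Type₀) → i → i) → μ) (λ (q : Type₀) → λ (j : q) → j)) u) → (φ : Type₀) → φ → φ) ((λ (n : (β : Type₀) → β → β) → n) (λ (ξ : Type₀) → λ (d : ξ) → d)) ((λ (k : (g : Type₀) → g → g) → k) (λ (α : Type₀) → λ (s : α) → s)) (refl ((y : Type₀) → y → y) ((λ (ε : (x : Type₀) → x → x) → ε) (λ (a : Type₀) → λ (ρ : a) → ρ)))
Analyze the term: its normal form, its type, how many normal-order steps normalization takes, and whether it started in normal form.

resulting normal form:
  λ (e : Type₀) → λ (ω : e) → ω
the term's type:
  (e : Type₀) → e → e
steps to reach normal form (normal order): 2
started in normal form: no
first redex: a J iota-redex


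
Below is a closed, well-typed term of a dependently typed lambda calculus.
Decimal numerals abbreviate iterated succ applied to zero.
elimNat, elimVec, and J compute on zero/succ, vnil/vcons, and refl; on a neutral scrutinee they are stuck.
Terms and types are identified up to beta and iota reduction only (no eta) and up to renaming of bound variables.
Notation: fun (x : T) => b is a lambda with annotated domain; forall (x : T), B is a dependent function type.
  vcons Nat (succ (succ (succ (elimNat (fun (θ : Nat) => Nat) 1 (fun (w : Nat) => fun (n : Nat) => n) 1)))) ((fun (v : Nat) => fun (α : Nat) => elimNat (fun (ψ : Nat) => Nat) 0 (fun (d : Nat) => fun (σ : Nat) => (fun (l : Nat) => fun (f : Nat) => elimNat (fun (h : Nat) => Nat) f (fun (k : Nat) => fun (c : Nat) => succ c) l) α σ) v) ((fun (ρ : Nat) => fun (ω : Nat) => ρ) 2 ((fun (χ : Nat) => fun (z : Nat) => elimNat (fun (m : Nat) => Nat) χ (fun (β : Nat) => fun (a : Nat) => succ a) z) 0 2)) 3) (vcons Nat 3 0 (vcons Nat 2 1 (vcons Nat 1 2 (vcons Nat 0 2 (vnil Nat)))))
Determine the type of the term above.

the term's type:
  Vec Nat 5


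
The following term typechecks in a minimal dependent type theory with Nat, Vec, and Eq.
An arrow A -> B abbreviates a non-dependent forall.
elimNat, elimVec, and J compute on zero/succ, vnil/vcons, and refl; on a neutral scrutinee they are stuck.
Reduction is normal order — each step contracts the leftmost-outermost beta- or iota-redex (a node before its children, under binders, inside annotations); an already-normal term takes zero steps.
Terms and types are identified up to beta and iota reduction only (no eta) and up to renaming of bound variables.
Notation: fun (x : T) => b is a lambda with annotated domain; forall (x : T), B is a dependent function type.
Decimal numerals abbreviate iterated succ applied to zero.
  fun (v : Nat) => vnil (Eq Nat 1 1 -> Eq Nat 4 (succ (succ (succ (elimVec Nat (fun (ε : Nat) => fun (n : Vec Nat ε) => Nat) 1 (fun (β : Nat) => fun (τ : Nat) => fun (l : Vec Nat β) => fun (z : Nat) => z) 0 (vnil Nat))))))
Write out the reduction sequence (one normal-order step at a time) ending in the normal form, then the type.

normal-order reduction sequence:
  fun (v : Nat) => vnil (Eq Nat 1 1 -> Eq Nat 4 (succ (succ (succ (elimVec Nat (fun (ε : Nat) => fun (n : Vec Nat ε) => Nat) 1 (fun (β : Nat) => fun (τ : Nat) => fun (l : Vec Nat β) => fun (z : Nat) => z) 0 (vnil Nat))))))
  ~> fun (v : Nat) => vnil (Eq Nat 1 1 -> Eq Nat 4 4)
inferred type:
  Nat -> Vec (Eq Nat 1 1 -> Eq Nat 4 4) 0


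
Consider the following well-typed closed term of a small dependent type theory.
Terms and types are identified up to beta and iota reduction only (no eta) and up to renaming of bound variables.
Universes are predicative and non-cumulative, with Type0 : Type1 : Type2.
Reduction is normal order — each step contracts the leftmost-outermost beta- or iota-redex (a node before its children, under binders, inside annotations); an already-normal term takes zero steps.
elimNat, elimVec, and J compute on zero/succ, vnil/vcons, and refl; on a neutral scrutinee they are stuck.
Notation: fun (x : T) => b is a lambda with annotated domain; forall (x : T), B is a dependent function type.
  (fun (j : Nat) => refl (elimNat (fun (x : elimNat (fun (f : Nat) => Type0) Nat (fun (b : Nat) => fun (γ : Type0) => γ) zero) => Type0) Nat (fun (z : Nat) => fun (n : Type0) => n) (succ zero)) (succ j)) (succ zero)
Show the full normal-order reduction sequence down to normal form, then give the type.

normal-order reduction:
  (fun (j : Nat) => refl (elimNat (fun (x : elimNat (fun (f : Nat) => Type0) Nat (fun (b : Nat) => fun (γ : Type0) => γ) zero) => Type0) Nat (fun (z : Nat) => fun (n : Type0) => n) (succ zero)) (succ j)) (succ zero)
  ~> refl (elimNat (fun (j : elimNat (fun (x : Nat) => Type0) Nat (fun (f : Nat) => fun (b : Type0) => b) zero) => Type0) Nat (fun (γ : Nat) => fun (z : Type0) => z) (succ zero)) (succ (succ zero))
  ~> refl ((fun (j : Nat) => fun (x : Type0) => x) zero (elimNat (fun (f : elimNat (fun (b : Nat) => Type0) Nat (fun (γ : Nat) => fun (z : Type0) => z) zero) => Type0) Nat (fun (n : Nat) => fun (s : Type0) => s) zero)) (succ (succ zero))
  ~> refl ((fun (j : Type0) => j) (elimNat (fun (x : elimNat (fun (f : Nat) => Type0) Nat (fun (b : Nat) => fun (γ : Type0) => γ) zero) => Type0) Nat (fun (z : Nat) => fun (n : Type0) => n) zero)) (succ (succ zero))
  ~> refl (elimNat (fun (j : elimNat (fun (x : Nat) => Type0) Nat (fun (f : Nat) => fun (b : Type0) => b) zero) => Type0) Nat (fun (γ : Nat) => fun (z : Type0) => z) zero) (succ (succ zero))
  ~> refl Nat (succ (succ zero))
the term's type:
  Eq Nat (succ (succ zero)) (succ (succ zero))


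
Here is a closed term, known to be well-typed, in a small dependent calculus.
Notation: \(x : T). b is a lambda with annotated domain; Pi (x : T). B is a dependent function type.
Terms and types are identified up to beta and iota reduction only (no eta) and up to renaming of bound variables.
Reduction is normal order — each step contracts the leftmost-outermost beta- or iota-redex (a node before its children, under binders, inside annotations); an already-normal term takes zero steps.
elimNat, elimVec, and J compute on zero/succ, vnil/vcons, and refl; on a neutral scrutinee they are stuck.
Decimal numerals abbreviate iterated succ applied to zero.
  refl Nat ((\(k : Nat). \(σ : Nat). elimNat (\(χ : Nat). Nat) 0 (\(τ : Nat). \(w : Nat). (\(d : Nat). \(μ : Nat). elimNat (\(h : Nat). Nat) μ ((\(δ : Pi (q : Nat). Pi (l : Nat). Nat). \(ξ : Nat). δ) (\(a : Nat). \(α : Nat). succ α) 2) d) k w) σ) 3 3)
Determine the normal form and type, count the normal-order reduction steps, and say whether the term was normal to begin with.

resulting normal form:
  refl Nat 9
the term's type:
  Eq Nat 9 9
normal-order step count: 66
term was already normal: no
first redex: a beta-redex


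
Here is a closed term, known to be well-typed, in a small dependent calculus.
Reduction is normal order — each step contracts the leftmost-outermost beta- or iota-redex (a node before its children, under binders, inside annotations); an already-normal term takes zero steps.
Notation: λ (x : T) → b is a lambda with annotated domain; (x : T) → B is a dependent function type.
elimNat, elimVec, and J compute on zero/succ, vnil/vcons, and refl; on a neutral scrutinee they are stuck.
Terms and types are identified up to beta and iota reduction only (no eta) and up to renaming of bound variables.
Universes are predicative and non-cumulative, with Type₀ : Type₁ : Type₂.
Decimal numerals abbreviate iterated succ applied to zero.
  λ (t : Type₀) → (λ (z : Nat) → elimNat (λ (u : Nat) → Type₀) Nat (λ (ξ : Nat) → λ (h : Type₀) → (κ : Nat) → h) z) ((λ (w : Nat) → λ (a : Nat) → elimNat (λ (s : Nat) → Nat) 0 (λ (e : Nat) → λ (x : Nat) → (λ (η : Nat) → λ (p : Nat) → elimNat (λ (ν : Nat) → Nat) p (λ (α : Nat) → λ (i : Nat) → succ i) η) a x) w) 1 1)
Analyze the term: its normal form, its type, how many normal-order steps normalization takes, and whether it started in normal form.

normal form:
  λ (t : Type₀) → (z : Nat) → Nat
type:
  (t : Type₀) → Type₀
reduction steps (normal order): 17
term was already normal: no
first contracted redex: a beta-redex


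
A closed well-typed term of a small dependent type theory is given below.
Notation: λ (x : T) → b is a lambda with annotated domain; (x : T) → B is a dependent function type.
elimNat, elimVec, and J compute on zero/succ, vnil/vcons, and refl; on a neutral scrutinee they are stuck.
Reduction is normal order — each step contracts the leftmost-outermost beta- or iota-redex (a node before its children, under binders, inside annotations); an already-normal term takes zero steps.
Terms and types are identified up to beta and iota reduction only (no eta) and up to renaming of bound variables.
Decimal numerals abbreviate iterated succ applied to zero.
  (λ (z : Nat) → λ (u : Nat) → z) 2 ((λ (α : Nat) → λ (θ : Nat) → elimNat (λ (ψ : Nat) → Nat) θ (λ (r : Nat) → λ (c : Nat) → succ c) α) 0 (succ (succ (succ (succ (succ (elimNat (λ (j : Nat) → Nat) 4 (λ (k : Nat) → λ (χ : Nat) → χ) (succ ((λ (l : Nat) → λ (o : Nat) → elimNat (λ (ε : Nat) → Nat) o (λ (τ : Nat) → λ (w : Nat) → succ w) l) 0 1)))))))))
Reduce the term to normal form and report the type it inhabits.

reduced normal form:
  2
inferred type:
  Nat


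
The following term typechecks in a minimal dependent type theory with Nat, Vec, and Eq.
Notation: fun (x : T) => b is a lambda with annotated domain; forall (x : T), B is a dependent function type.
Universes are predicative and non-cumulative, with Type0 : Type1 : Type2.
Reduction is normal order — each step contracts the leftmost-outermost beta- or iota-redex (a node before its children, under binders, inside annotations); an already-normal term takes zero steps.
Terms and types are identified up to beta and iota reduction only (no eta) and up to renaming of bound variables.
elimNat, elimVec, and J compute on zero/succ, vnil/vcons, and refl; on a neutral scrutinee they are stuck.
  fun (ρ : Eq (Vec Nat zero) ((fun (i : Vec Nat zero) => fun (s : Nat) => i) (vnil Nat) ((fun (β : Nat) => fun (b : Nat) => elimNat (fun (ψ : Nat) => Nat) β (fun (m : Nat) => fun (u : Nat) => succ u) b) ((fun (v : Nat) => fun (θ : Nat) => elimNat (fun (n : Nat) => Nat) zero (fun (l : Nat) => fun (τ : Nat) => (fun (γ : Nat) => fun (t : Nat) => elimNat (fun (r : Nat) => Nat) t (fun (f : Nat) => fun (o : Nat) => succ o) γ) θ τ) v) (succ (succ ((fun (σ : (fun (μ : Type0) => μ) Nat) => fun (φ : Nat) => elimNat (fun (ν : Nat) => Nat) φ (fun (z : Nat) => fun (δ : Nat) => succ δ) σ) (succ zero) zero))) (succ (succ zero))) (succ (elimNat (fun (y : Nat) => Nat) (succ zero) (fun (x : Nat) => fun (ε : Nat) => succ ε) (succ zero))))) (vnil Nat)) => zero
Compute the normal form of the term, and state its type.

normal form:
  fun (ρ : Eq (Vec Nat zero) (vnil Nat) (vnil Nat)) => zero
type:
  forall (ρ : Eq (Vec Nat zero) (vnil Nat) (vnil Nat)), Nat
observation: the term reaches its normal form after 2 normal-order steps.


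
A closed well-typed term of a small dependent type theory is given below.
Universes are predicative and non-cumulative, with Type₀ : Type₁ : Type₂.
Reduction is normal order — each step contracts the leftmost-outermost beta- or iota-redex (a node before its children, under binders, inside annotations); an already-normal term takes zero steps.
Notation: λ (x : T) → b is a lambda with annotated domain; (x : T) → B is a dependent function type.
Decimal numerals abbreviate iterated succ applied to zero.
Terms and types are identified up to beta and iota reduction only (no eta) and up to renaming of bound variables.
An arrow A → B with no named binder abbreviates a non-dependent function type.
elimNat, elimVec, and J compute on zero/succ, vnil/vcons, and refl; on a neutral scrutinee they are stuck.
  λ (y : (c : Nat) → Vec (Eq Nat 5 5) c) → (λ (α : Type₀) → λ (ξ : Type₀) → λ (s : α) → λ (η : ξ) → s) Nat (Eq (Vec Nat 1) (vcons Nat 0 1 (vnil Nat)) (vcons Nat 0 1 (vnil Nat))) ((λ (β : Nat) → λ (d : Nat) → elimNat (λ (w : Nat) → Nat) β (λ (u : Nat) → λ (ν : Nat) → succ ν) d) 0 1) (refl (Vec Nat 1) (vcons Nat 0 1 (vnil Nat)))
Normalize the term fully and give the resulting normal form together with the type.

normal form:
  λ (y : (c : Nat) → Vec (Eq Nat 5 5) c) → 1
the term's type:
  ((y : Nat) → Vec (Eq Nat 5 5) y) → Nat


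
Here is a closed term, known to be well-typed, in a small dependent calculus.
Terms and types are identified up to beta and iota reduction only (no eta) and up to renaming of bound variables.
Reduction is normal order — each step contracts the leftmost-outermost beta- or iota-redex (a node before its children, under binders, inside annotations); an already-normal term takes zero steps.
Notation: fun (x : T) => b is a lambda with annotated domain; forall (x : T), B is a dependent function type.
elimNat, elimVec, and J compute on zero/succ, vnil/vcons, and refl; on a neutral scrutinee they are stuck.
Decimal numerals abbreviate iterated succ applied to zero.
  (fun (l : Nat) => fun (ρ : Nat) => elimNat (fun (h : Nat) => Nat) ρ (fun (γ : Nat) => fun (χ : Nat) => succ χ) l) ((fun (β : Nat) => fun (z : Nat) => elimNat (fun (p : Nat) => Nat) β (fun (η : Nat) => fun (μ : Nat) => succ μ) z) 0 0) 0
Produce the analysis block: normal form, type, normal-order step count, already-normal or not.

reduced normal form:
  0
the term's type:
  Nat
normal-order step count: 6
started in normal form: no
first redex: a beta-redex


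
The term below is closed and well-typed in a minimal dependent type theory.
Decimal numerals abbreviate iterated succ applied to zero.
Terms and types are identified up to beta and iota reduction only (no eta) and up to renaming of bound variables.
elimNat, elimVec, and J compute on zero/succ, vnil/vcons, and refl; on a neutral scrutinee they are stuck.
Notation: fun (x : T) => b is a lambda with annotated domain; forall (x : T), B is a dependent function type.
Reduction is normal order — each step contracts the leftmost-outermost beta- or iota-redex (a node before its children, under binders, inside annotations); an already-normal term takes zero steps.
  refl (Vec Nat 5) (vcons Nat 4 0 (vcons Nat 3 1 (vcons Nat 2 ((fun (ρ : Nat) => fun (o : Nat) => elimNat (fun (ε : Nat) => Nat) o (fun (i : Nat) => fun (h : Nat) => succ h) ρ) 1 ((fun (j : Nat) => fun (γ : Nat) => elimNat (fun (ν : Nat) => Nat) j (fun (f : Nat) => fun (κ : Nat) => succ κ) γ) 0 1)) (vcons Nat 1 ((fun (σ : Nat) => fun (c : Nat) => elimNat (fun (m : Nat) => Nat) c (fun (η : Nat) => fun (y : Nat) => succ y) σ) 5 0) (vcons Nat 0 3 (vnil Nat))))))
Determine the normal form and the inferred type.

reduced normal form:
  refl (Vec Nat 5) (vcons Nat 4 0 (vcons Nat 3 1 (vcons Nat 2 2 (vcons Nat 1 5 (vcons Nat 0 3 (vnil Nat))))))
type:
  Eq (Vec Nat 5) (vcons Nat 4 0 (vcons Nat 3 1 (vcons Nat 2 2 (vcons Nat 1 5 (vcons Nat 0 3 (vnil Nat)))))) (vcons Nat 4 0 (vcons Nat 3 1 (vcons Nat 2 2 (vcons Nat 1 5 (vcons Nat 0 3 (vnil Nat))))))
observation: the term reaches its normal form after 30 normal-order steps.


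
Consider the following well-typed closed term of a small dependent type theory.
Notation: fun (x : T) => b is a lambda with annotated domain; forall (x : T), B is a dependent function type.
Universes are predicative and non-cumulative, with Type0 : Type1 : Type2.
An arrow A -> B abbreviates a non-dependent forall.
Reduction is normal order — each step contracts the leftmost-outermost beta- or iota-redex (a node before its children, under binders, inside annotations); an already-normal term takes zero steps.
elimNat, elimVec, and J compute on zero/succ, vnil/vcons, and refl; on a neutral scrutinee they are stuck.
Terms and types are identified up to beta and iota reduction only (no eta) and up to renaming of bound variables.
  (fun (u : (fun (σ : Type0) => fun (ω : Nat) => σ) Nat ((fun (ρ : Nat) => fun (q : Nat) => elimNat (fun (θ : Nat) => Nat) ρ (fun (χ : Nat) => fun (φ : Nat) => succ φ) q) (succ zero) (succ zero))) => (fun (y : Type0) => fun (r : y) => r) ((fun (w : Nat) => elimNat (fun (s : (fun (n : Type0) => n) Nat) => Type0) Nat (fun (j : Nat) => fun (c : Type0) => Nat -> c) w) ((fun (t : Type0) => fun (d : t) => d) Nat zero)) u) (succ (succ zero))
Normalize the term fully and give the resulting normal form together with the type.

resulting normal form:
  succ (succ zero)
type:
  Nat
observation: the first redex contracted is a beta-redex; the normal form is reached in 3 normal-order steps.


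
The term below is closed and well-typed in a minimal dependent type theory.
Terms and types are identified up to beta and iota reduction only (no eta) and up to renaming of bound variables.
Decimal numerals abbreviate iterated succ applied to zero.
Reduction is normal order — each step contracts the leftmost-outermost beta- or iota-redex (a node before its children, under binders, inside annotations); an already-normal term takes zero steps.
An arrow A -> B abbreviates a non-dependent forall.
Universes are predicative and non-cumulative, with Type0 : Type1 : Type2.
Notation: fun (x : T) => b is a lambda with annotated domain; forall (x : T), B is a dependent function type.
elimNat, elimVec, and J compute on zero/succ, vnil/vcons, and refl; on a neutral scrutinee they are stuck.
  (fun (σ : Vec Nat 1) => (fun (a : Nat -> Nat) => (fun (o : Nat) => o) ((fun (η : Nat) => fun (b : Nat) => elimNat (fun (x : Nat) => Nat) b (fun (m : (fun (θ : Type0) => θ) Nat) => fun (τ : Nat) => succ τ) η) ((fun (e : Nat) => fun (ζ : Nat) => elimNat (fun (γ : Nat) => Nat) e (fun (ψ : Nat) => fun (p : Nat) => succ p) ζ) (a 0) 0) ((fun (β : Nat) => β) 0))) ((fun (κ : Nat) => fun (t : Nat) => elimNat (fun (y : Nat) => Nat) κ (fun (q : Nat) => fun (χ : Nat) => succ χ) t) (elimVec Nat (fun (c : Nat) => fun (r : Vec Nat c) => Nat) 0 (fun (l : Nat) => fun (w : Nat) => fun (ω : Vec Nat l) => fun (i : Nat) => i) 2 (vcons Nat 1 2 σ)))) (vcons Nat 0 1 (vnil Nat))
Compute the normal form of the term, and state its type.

normal form:
  0
type:
  Nat


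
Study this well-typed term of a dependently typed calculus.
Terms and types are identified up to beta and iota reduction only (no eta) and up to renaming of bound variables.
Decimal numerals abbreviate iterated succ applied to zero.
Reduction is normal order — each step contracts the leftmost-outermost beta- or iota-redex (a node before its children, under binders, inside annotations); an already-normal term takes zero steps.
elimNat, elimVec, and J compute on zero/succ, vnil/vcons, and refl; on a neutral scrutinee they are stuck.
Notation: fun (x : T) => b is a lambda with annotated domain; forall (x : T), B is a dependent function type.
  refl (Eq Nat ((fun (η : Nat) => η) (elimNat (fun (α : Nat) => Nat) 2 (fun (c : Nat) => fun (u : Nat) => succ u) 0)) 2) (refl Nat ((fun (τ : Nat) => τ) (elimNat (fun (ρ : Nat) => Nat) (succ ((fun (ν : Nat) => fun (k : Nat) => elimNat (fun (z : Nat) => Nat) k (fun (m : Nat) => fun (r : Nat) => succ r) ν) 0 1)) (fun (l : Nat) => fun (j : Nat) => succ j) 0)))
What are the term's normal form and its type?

reduced normal form:
  refl (Eq Nat 2 2) (refl Nat 2)
the term's type:
  Eq (Eq Nat 2 2) (refl Nat 2) (refl Nat 2)


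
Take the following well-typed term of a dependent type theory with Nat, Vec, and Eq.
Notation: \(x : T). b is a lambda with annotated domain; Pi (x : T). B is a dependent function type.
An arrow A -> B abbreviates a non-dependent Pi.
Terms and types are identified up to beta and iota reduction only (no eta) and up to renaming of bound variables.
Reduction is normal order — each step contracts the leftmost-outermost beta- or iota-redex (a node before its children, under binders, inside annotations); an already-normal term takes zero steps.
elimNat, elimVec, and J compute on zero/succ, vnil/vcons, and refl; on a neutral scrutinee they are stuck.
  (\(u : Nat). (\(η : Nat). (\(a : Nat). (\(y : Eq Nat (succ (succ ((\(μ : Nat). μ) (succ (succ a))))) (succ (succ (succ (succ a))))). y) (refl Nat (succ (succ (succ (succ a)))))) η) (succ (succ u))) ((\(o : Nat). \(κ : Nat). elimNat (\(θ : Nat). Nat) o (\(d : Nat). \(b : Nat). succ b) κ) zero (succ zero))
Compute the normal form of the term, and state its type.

resulting normal form:
  refl Nat (succ (succ (succ (succ (succ (succ (succ zero)))))))
type:
  Eq Nat (succ (succ (succ (succ (succ (succ (succ zero))))))) (succ (succ (succ (succ (succ (succ (succ zero)))))))
observation: contracting a beta-redex first, the term normalizes in 10 steps.


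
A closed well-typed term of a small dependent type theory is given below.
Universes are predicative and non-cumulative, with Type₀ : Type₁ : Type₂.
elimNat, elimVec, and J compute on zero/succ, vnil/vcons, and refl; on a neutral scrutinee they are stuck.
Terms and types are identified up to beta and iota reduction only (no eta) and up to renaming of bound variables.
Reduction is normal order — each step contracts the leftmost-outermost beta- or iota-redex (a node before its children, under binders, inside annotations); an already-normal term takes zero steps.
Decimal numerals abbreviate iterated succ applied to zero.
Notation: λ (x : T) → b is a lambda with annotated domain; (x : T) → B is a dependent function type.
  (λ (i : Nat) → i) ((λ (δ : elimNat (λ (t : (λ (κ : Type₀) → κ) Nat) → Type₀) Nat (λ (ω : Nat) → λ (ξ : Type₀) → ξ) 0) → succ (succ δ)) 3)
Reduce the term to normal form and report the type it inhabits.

resulting normal form:
  5
type:
  Nat
observation: the leftmost-outermost redex is a beta-redex, and normalization takes 2 steps.


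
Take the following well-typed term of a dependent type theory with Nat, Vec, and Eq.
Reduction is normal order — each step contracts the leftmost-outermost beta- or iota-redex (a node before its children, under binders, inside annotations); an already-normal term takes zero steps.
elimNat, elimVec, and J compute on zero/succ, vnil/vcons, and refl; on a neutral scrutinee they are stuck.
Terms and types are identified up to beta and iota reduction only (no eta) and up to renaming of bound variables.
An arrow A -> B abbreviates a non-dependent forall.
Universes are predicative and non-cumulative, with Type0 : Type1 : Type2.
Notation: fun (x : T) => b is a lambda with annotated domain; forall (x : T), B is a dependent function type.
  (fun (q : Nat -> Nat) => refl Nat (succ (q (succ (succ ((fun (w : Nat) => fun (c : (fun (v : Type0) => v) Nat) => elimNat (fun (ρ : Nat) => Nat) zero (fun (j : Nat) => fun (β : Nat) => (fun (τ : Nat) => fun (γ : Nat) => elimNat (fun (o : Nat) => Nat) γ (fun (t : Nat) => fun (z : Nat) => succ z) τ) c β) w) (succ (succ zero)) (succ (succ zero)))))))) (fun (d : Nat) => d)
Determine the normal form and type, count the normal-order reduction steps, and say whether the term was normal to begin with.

normal form:
  refl Nat (succ (succ (succ (succ (succ (succ (succ zero)))))))
type:
  Eq Nat (succ (succ (succ (succ (succ (succ (succ zero))))))) (succ (succ (succ (succ (succ (succ (succ zero)))))))
reduction steps (normal order): 29
started in normal form: no
first redex: a beta-redex


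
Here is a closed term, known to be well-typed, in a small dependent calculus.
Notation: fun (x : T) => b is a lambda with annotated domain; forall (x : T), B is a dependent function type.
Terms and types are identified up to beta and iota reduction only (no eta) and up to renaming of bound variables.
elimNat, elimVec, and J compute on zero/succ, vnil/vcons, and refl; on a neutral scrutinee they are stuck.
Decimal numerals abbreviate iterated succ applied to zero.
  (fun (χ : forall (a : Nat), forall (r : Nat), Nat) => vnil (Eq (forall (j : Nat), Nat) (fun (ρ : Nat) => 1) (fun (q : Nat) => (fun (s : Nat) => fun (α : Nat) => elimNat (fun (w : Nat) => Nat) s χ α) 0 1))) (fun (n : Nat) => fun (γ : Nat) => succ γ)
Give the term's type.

type:
  Vec (Eq (forall (χ : Nat), Nat) (fun (a : Nat) => 1) (fun (r : Nat) => 1)) 0


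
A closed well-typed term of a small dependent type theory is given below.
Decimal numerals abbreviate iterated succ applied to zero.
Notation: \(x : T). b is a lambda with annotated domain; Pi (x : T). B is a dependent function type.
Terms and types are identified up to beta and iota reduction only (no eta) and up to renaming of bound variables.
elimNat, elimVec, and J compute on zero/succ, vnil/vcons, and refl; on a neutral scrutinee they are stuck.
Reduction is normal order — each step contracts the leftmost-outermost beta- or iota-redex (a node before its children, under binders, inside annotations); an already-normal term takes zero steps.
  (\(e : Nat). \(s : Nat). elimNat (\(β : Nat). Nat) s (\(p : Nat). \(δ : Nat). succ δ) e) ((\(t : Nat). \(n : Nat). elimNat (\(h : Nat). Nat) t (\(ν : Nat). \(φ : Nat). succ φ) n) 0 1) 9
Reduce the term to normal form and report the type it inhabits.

reduced normal form:
  10
type:
  Nat


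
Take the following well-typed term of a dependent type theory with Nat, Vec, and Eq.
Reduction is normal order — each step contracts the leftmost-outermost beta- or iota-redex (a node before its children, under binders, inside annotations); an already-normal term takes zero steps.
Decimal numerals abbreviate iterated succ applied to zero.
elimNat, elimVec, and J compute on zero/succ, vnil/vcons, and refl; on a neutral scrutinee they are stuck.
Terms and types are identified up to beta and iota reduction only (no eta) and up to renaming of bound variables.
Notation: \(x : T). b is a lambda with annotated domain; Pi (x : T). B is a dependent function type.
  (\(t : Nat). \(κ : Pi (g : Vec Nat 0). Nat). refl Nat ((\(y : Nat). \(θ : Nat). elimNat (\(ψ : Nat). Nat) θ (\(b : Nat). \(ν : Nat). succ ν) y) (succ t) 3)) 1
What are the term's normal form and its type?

resulting normal form:
  \(t : Pi (κ : Vec Nat 0). Nat). refl Nat 5
type:
  Pi (t : Pi (κ : Vec Nat 0). Nat). Eq Nat 5 5
observation: 10 normal-order steps normalize the term, beginning with a beta-redex.


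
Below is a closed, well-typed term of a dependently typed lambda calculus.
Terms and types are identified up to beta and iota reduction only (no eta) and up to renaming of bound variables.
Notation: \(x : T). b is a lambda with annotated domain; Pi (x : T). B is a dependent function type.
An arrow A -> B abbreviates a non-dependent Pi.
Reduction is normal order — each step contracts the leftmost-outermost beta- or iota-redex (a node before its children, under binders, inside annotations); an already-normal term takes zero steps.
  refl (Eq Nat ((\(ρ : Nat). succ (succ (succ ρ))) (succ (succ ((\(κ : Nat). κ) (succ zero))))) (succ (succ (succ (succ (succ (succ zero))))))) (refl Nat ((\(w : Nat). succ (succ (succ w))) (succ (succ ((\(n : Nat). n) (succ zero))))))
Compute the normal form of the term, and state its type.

normal form:
  refl (Eq Nat (succ (succ (succ (succ (succ (succ zero)))))) (succ (succ (succ (succ (succ (succ zero))))))) (refl Nat (succ (succ (succ (succ (succ (succ zero)))))))
the term's type:
  Eq (Eq Nat (succ (succ (succ (succ (succ (succ zero)))))) (succ (succ (succ (succ (succ (succ zero))))))) (refl Nat (succ (succ (succ (succ (succ (succ zero))))))) (refl Nat (succ (succ (succ (succ (succ (succ zero)))))))
observation: the term reaches its normal form after 4 normal-order steps.


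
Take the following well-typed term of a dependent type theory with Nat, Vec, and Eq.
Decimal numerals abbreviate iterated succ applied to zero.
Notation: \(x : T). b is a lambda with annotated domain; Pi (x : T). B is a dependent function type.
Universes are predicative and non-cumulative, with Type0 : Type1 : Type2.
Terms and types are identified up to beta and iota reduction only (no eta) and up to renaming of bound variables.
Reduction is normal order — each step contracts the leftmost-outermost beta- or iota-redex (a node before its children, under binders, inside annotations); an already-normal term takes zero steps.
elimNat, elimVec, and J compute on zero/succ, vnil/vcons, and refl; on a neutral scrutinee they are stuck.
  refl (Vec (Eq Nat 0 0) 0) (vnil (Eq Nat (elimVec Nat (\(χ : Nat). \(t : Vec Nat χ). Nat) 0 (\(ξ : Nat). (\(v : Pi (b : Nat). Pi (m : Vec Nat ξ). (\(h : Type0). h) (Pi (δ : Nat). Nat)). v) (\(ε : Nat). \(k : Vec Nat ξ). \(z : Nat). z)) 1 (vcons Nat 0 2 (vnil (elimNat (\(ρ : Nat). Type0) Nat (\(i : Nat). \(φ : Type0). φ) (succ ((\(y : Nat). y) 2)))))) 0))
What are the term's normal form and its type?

normal form:
  refl (Vec (Eq Nat 0 0) 0) (vnil (Eq Nat 0 0))
the term's type:
  Eq (Vec (Eq Nat 0 0) 0) (vnil (Eq Nat 0 0)) (vnil (Eq Nat 0 0))
observation: contracting an elimVec iota-redex first, the term normalizes in 7 steps.


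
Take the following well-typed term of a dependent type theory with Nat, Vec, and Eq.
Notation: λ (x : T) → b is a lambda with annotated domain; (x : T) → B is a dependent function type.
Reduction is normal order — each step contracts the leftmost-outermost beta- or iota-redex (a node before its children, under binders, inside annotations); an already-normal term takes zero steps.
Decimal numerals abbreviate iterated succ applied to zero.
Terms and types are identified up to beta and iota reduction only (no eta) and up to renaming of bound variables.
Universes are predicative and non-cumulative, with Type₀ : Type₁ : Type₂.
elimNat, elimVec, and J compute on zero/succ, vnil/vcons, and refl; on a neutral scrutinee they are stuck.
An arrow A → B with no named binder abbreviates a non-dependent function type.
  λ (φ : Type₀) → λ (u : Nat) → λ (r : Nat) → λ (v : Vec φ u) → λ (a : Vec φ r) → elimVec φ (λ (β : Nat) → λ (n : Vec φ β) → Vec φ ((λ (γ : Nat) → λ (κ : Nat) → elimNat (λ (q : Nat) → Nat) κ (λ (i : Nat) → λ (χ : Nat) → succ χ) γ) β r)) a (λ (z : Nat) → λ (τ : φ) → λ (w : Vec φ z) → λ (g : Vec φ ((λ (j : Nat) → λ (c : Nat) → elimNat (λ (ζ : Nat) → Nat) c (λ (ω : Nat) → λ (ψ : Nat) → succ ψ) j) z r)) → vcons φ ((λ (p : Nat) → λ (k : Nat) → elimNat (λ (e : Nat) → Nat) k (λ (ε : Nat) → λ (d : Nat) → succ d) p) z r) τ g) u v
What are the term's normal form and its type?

normal form:
  λ (φ : Type₀) → λ (u : Nat) → λ (r : Nat) → λ (v : Vec φ u) → λ (a : Vec φ r) → elimVec φ (λ (β : Nat) → λ (n : Vec φ β) → Vec φ (elimNat (λ (γ : Nat) → Nat) r (λ (κ : Nat) → λ (q : Nat) → succ q) β)) a (λ (i : Nat) → λ (χ : φ) → λ (z : Vec φ i) → λ (τ : Vec φ (elimNat (λ (w : Nat) → Nat) r (λ (g : Nat) → λ (j : Nat) → succ j) i)) → vcons φ (elimNat (λ (c : Nat) → Nat) r (λ (ζ : Nat) → λ (ω : Nat) → succ ω) i) χ τ) u v
type:
  (φ : Type₀) → (u : Nat) → (r : Nat) → Vec φ u → Vec φ r → Vec φ (elimNat (λ (v : Nat) → Nat) r (λ (a : Nat) → λ (β : Nat) → succ β) u)


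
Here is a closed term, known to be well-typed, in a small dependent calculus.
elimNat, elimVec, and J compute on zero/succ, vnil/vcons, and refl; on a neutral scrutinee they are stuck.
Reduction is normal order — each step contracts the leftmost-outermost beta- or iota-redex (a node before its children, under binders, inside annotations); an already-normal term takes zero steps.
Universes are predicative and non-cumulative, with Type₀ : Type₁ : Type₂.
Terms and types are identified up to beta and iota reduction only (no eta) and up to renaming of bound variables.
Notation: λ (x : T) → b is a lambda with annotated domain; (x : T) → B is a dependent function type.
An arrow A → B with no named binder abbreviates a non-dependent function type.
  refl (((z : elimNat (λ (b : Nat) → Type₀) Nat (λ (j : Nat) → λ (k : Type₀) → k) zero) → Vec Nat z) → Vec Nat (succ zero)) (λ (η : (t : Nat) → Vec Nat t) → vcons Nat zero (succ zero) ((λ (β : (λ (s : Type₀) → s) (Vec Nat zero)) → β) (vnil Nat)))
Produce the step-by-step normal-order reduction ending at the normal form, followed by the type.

reduction (normal order):
  refl (((z : elimNat (λ (b : Nat) → Type₀) Nat (λ (j : Nat) → λ (k : Type₀) → k) zero) → Vec Nat z) → Vec Nat (succ zero)) (λ (η : (t : Nat) → Vec Nat t) → vcons Nat zero (succ zero) ((λ (β : (λ (s : Type₀) → s) (Vec Nat zero)) → β) (vnil Nat)))
  ~> refl (((z : Nat) → Vec Nat z) → Vec Nat (succ zero)) (λ (b : (j : Nat) → Vec Nat j) → vcons Nat zero (succ zero) ((λ (k : (λ (η : Type₀) → η) (Vec Nat zero)) → k) (vnil Nat)))
  ~> refl (((z : Nat) → Vec Nat z) → Vec Nat (succ zero)) (λ (b : (j : Nat) → Vec Nat j) → vcons Nat zero (succ zero) (vnil Nat))
the term's type:
  Eq (((z : Nat) → Vec Nat z) → Vec Nat (succ zero)) (λ (b : (j : Nat) → Vec Nat j) → vcons Nat zero (succ zero) (vnil Nat)) (λ (k : (η : Nat) → Vec Nat η) → vcons Nat zero (succ zero) (vnil Nat))
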